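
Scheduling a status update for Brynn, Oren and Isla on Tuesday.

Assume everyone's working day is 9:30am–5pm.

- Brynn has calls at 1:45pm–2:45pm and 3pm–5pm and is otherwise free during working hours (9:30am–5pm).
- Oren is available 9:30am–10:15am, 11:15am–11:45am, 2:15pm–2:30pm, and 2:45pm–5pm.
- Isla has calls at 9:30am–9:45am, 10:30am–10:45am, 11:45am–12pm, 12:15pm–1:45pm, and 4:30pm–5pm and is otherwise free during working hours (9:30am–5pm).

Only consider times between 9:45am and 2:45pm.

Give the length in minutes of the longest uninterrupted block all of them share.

Brynn free within 09:30–17:00: 09:30–13:45, 14:45–15:00.
Isla free within 09:30–17:00: 09:45–10:30, 10:45–11:45, 12:00–12:15, 13:45–16:30.
Brynn ∩ Oren: 09:30–10:15, 11:15–11:45, 14:45–15:00.
Brynn ∩ Oren ∩ Isla: 09:45–10:15, 11:15–11:45, 14:45–15:00.
Restricted to 09:45–14:45: 09:45–10:15, 11:15–11:45.
Common window lengths: 30, 30 min; longest is 30.

30 minutes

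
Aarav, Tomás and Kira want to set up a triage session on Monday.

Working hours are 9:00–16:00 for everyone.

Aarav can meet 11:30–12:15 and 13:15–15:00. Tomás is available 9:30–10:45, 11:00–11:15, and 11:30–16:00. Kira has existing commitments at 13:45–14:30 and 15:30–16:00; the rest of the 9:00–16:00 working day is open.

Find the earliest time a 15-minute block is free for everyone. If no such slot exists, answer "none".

11:30

Kira free within 09:00–16:00: 09:00–13:45, 14:30–15:30.
Aarav ∩ Tomás: 11:30–12:15, 13:15–15:00.
Aarav ∩ Tomás ∩ Kira: 11:30–12:15, 13:15–13:45, 14:30–15:00.
Windows ≥ 15 min: 11:30–12:15, 13:15–13:45, 14:30–15:00.
Earliest such window starts at 11:30.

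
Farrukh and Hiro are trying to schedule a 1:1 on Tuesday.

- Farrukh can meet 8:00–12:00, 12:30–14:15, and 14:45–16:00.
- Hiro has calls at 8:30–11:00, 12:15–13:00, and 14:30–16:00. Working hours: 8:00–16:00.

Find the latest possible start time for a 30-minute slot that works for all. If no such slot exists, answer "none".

Hiro free within 08:00–16:00: 08:00–08:30, 11:00–12:15, 13:00–14:30.
Farrukh ∩ Hiro: 08:00–08:30, 11:00–12:00, 13:00–14:15.
Windows ≥ 30 min: 08:00–08:30, 11:00–12:00, 13:00–14:15.
Latest start in the last window 13:00–14:15 is 14:15 − 30 min = 13:45.

13:45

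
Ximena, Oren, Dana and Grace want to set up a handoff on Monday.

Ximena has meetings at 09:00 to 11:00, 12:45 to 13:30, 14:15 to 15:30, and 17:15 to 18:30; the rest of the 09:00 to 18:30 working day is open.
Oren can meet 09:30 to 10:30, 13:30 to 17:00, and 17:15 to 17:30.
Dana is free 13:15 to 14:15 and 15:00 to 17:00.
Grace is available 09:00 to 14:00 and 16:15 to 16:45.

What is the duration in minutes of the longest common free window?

30 minutes

Ximena free within 09:00–18:30: 11:00–12:45, 13:30–14:15, 15:30–17:15.
Ximena ∩ Oren: 13:30–14:15, 15:30–17:00.
Ximena ∩ Oren ∩ Dana: 13:30–14:15, 15:30–17:00.
Ximena ∩ Oren ∩ Dana ∩ Grace: 13:30–14:00, 16:15–16:45.
Common window lengths: 30, 30 min; longest is 30.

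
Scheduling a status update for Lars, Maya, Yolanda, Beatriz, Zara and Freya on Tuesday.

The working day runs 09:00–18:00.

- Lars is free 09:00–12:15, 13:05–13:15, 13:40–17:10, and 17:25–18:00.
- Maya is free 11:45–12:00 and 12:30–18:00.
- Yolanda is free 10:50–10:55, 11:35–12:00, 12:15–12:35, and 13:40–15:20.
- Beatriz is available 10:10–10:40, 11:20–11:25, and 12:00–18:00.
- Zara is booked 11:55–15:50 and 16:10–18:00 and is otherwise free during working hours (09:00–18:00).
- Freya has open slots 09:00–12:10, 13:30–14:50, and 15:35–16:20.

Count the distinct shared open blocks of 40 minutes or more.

0

Zara free within 09:00–18:00: 09:00–11:55, 15:50–16:10.
Lars ∩ Maya: 11:45–12:00, 13:05–13:15, 13:40–17:10, 17:25–18:00.
Lars ∩ Maya ∩ Yolanda: 11:45–12:00, 13:40–15:20.
Lars ∩ Maya ∩ Yolanda ∩ Beatriz: 13:40–15:20.
Lars ∩ Maya ∩ Yolanda ∩ Beatriz ∩ Zara: (none).
Lars ∩ Maya ∩ Yolanda ∩ Beatriz ∩ Zara ∩ Freya: (none).
Windows ≥ 40 min: (none).
That's 0 windows.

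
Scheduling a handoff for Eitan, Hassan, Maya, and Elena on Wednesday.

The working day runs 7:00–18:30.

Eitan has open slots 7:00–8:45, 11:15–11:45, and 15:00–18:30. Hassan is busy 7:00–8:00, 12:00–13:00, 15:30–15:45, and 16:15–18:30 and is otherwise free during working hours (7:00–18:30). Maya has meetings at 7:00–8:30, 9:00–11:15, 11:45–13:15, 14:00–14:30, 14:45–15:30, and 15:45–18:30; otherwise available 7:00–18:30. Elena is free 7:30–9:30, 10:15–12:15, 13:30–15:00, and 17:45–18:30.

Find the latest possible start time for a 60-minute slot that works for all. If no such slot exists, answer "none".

Hassan free within 07:00–18:30: 08:00–12:00, 13:00–15:30, 15:45–16:15.
Maya free within 07:00–18:30: 08:30–09:00, 11:15–11:45, 13:15–14:00, 14:30–14:45, 15:30–15:45.
Eitan ∩ Hassan: 08:00–08:45, 11:15–11:45, 15:00–15:30, 15:45–16:15.
Eitan ∩ Hassan ∩ Maya: 08:30–08:45, 11:15–11:45.
Eitan ∩ Hassan ∩ Maya ∩ Elena: 08:30–08:45, 11:15–11:45.
Windows ≥ 60 min: (none).

none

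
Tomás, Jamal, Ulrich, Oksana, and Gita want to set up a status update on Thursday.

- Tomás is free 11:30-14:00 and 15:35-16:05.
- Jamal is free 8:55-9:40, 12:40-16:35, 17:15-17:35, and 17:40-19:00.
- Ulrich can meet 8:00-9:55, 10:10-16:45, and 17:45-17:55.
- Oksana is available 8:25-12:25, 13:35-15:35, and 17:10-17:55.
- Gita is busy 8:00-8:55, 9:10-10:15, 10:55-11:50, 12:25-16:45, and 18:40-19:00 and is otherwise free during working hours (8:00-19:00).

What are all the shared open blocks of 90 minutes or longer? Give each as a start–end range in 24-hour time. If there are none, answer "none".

none

Gita free within 08:00–19:00: 08:55–09:10, 10:15–10:55, 11:50–12:25, 16:45–18:40.
Tomás ∩ Jamal: 12:40–14:00, 15:35–16:05.
Tomás ∩ Jamal ∩ Ulrich: 12:40–14:00, 15:35–16:05.
Tomás ∩ Jamal ∩ Ulrich ∩ Oksana: 13:35–14:00.
Tomás ∩ Jamal ∩ Ulrich ∩ Oksana ∩ Gita: (none).
Windows ≥ 90 min: (none).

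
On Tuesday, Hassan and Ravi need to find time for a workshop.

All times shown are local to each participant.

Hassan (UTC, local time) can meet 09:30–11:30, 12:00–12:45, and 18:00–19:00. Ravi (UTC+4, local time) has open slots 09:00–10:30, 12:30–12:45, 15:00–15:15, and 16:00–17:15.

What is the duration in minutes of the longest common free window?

45 minutes

Hassan → UTC: 09:30–11:30, 12:00–12:45, 18:00–19:00.
Ravi → UTC: 05:00–06:30, 08:30–08:45, 11:00–11:15, 12:00–13:15.
Hassan ∩ Ravi: 11:00–11:15, 12:00–12:45.
Common window lengths: 15, 45 min; longest is 45.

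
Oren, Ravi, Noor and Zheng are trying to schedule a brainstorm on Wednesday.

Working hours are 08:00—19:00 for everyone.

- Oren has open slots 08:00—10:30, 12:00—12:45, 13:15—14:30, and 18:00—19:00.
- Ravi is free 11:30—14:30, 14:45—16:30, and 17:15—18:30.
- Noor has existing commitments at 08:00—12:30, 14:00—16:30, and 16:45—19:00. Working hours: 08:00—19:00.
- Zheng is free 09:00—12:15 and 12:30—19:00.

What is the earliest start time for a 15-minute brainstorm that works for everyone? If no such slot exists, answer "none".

Noor free within 08:00–19:00: 12:30–14:00, 16:30–16:45.
Oren ∩ Ravi: 12:00–12:45, 13:15–14:30, 18:00–18:30.
Oren ∩ Ravi ∩ Noor: 12:30–12:45, 13:15–14:00.
Oren ∩ Ravi ∩ Noor ∩ Zheng: 12:30–12:45, 13:15–14:00.
Windows ≥ 15 min: 12:30–12:45, 13:15–14:00.
Earliest such window starts at 12:30.

12:30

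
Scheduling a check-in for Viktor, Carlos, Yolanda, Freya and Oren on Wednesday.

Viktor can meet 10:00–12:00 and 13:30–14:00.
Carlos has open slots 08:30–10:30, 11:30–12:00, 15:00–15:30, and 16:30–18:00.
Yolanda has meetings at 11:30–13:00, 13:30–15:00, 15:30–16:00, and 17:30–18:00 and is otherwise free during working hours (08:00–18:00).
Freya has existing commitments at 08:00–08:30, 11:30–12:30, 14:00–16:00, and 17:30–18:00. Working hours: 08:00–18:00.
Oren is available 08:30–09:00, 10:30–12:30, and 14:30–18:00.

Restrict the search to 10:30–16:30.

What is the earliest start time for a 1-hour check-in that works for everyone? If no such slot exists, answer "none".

none

Yolanda free within 08:00–18:00: 08:00–11:30, 13:00–13:30, 15:00–15:30, 16:00–17:30.
Freya free within 08:00–18:00: 08:30–11:30, 12:30–14:00, 16:00–17:30.
Viktor ∩ Carlos: 10:00–10:30, 11:30–12:00.
Viktor ∩ Carlos ∩ Yolanda: 10:00–10:30.
Viktor ∩ Carlos ∩ Yolanda ∩ Freya: 10:00–10:30.
Viktor ∩ Carlos ∩ Yolanda ∩ Freya ∩ Oren: (none).
Restricted to 10:30–16:30: (none).
Windows ≥ 60 min: (none).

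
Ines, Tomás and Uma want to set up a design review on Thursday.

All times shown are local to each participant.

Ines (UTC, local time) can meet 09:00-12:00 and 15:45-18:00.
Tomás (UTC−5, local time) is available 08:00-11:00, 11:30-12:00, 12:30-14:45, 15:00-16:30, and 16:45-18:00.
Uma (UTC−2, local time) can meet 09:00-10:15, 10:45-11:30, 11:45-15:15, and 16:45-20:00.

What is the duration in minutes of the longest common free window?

Ines → UTC: 09:00–12:00, 15:45–18:00.
Tomás → UTC: 13:00–16:00, 16:30–17:00, 17:30–19:45, 20:00–21:30, 21:45–23:00.
Uma → UTC: 11:00–12:15, 12:45–13:30, 13:45–17:15, 18:45–22:00.
Ines ∩ Tomás: 15:45–16:00, 16:30–17:00, 17:30–18:00.
Ines ∩ Tomás ∩ Uma: 15:45–16:00, 16:30–17:00.
Common window lengths: 15, 30 min; longest is 30.

30 minutes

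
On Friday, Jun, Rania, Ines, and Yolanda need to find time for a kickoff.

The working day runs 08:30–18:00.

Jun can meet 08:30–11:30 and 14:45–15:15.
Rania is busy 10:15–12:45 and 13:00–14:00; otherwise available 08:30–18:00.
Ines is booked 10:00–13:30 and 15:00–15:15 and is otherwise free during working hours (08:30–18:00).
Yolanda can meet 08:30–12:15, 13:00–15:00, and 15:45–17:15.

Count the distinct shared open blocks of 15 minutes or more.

2

Rania free within 08:30–18:00: 08:30–10:15, 12:45–13:00, 14:00–18:00.
Ines free within 08:30–18:00: 08:30–10:00, 13:30–15:00, 15:15–18:00.
Jun ∩ Rania: 08:30–10:15, 14:45–15:15.
Jun ∩ Rania ∩ Ines: 08:30–10:00, 14:45–15:00.
Jun ∩ Rania ∩ Ines ∩ Yolanda: 08:30–10:00, 14:45–15:00.
Windows ≥ 15 min: 08:30–10:00, 14:45–15:00.
That's 2 windows.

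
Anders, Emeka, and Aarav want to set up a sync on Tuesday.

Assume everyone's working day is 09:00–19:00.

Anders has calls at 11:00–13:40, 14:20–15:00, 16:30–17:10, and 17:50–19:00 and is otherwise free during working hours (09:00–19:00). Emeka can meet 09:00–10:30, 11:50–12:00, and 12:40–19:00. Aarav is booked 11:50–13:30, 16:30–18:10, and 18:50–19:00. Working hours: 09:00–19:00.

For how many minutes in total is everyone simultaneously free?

Anders free within 09:00–19:00: 09:00–11:00, 13:40–14:20, 15:00–16:30, 17:10–17:50.
Aarav free within 09:00–19:00: 09:00–11:50, 13:30–16:30, 18:10–18:50.
Anders ∩ Emeka: 09:00–10:30, 13:40–14:20, 15:00–16:30, 17:10–17:50.
Anders ∩ Emeka ∩ Aarav: 09:00–10:30, 13:40–14:20, 15:00–16:30.
Total common minutes: 90 + 40 + 90 = 220.

220 minutes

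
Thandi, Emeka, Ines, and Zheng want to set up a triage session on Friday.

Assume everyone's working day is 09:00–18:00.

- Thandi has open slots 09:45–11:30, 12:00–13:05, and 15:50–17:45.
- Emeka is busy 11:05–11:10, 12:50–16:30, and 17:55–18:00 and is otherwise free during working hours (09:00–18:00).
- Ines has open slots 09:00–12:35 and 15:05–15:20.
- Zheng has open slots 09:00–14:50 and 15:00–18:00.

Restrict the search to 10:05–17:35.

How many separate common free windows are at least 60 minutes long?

1

Emeka free within 09:00–18:00: 09:00–11:05, 11:10–12:50, 16:30–17:55.
Thandi ∩ Emeka: 09:45–11:05, 11:10–11:30, 12:00–12:50, 16:30–17:45.
Thandi ∩ Emeka ∩ Ines: 09:45–11:05, 11:10–11:30, 12:00–12:35.
Thandi ∩ Emeka ∩ Ines ∩ Zheng: 09:45–11:05, 11:10–11:30, 12:00–12:35.
Restricted to 10:05–17:35: 10:05–11:05, 11:10–11:30, 12:00–12:35.
Windows ≥ 60 min: 10:05–11:05.
That's 1 window.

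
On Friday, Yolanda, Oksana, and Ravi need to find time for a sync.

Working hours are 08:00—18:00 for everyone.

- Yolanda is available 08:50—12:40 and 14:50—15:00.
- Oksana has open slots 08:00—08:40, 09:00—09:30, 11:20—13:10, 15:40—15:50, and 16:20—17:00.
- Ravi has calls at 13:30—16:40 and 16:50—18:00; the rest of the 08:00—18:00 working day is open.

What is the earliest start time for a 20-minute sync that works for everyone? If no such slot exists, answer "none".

09:00

Ravi free within 08:00–18:00: 08:00–13:30, 16:40–16:50.
Yolanda ∩ Oksana: 09:00–09:30, 11:20–12:40.
Yolanda ∩ Oksana ∩ Ravi: 09:00–09:30, 11:20–12:40.
Windows ≥ 20 min: 09:00–09:30, 11:20–12:40.
Earliest such window starts at 09:00.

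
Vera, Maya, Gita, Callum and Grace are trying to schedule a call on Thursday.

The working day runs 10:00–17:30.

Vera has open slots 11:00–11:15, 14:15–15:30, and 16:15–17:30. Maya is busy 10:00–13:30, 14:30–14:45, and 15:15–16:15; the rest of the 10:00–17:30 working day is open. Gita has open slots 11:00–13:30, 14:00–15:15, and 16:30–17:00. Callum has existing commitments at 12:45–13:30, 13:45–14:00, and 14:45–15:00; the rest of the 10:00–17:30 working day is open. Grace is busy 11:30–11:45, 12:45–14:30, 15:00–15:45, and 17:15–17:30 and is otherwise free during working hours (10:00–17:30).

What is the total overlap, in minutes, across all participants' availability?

30 minutes

Maya free within 10:00–17:30: 13:30–14:30, 14:45–15:15, 16:15–17:30.
Callum free within 10:00–17:30: 10:00–12:45, 13:30–13:45, 14:00–14:45, 15:00–17:30.
Grace free within 10:00–17:30: 10:00–11:30, 11:45–12:45, 14:30–15:00, 15:45–17:15.
Vera ∩ Maya: 14:15–14:30, 14:45–15:15, 16:15–17:30.
Vera ∩ Maya ∩ Gita: 14:15–14:30, 14:45–15:15, 16:30–17:00.
Vera ∩ Maya ∩ Gita ∩ Callum: 14:15–14:30, 15:00–15:15, 16:30–17:00.
Vera ∩ Maya ∩ Gita ∩ Callum ∩ Grace: 16:30–17:00.
Total common minutes: 30.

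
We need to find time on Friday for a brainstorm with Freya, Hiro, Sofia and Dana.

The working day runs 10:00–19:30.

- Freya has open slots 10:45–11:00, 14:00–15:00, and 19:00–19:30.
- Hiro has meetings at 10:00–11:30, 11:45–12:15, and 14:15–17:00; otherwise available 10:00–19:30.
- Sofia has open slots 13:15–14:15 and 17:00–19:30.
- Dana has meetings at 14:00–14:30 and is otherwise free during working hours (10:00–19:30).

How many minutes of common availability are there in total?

30 minutes

Hiro free within 10:00–19:30: 11:30–11:45, 12:15–14:15, 17:00–19:30.
Dana free within 10:00–19:30: 10:00–14:00, 14:30–19:30.
Freya ∩ Hiro: 14:00–14:15, 19:00–19:30.
Freya ∩ Hiro ∩ Sofia: 14:00–14:15, 19:00–19:30.
Freya ∩ Hiro ∩ Sofia ∩ Dana: 19:00–19:30.
Total common minutes: 30.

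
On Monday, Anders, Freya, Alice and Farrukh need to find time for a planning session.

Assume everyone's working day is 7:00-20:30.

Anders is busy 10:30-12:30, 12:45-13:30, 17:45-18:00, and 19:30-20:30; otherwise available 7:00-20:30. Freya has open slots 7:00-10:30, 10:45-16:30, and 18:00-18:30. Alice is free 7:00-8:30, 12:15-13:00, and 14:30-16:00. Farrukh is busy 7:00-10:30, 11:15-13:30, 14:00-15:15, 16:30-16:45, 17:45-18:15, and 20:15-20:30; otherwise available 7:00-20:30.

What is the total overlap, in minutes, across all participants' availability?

Anders free within 07:00–20:30: 07:00–10:30, 12:30–12:45, 13:30–17:45, 18:00–19:30.
Farrukh free within 07:00–20:30: 10:30–11:15, 13:30–14:00, 15:15–16:30, 16:45–17:45, 18:15–20:15.
Anders ∩ Freya: 07:00–10:30, 12:30–12:45, 13:30–16:30, 18:00–18:30.
Anders ∩ Freya ∩ Alice: 07:00–08:30, 12:30–12:45, 14:30–16:00.
Anders ∩ Freya ∩ Alice ∩ Farrukh: 15:15–16:00.
Total common minutes: 45.

45 minutes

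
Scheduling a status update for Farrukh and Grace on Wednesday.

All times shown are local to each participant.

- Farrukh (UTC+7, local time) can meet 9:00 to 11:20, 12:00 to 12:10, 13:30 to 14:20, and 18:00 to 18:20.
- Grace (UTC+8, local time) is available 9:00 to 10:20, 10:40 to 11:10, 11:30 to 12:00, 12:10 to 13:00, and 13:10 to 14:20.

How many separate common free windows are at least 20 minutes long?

Farrukh → UTC: 02:00–04:20, 05:00–05:10, 06:30–07:20, 11:00–11:20.
Grace → UTC: 01:00–02:20, 02:40–03:10, 03:30–04:00, 04:10–05:00, 05:10–06:20.
Farrukh ∩ Grace: 02:00–02:20, 02:40–03:10, 03:30–04:00, 04:10–04:20.
Windows ≥ 20 min: 02:00–02:20, 02:40–03:10, 03:30–04:00.
That's 3 windows.

3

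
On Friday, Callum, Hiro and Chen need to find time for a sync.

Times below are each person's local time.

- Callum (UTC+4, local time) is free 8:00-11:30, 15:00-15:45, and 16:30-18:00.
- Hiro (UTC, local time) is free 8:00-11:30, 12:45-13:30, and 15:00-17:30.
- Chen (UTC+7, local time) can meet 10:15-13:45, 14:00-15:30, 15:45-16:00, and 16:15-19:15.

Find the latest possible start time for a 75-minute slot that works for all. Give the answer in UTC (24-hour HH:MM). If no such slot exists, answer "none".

Callum → UTC: 04:00–07:30, 11:00–11:45, 12:30–14:00.
Hiro → UTC: 08:00–11:30, 12:45–13:30, 15:00–17:30.
Chen → UTC: 03:15–06:45, 07:00–08:30, 08:45–09:00, 09:15–12:15.
Callum ∩ Hiro: 11:00–11:30, 12:45–13:30.
Callum ∩ Hiro ∩ Chen: 11:00–11:30.
Windows ≥ 75 min: (none).

none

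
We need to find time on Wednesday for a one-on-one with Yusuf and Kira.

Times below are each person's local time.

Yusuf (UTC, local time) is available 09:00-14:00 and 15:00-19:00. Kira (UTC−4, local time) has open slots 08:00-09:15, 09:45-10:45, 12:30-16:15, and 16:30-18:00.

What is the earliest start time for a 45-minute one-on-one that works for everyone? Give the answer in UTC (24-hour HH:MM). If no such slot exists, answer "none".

Yusuf → UTC: 09:00–14:00, 15:00–19:00.
Kira → UTC: 12:00–13:15, 13:45–14:45, 16:30–20:15, 20:30–22:00.
Yusuf ∩ Kira: 12:00–13:15, 13:45–14:00, 16:30–19:00.
Windows ≥ 45 min: 12:00–13:15, 16:30–19:00.
Earliest such window starts at 12:00.

12:00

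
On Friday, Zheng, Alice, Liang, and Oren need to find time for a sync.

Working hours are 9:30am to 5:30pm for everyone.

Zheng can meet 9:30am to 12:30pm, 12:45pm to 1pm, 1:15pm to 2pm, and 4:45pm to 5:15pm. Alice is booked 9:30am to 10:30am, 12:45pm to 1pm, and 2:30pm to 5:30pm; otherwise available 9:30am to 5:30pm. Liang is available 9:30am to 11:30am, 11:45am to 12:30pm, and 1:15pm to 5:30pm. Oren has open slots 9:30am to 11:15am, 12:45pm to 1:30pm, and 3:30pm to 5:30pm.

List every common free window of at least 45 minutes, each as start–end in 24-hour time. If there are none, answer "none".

10:30–11:15

Alice free within 09:30–17:30: 10:30–12:45, 13:00–14:30.
Zheng ∩ Alice: 10:30–12:30, 13:15–14:00.
Zheng ∩ Alice ∩ Liang: 10:30–11:30, 11:45–12:30, 13:15–14:00.
Zheng ∩ Alice ∩ Liang ∩ Oren: 10:30–11:15, 13:15–13:30.
Windows ≥ 45 min: 10:30–11:15.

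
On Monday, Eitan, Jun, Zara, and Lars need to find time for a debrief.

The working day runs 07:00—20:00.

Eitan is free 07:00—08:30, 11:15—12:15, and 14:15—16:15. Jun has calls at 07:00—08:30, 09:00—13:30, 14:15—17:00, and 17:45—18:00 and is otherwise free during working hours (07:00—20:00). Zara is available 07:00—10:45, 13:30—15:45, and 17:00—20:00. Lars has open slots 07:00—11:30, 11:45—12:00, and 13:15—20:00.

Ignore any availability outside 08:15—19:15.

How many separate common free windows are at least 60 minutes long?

Jun free within 07:00–20:00: 08:30–09:00, 13:30–14:15, 17:00–17:45, 18:00–20:00.
Eitan ∩ Jun: (none).
Eitan ∩ Jun ∩ Zara: (none).
Eitan ∩ Jun ∩ Zara ∩ Lars: (none).
Restricted to 08:15–19:15: (none).
Windows ≥ 60 min: (none).
That's 0 windows.

0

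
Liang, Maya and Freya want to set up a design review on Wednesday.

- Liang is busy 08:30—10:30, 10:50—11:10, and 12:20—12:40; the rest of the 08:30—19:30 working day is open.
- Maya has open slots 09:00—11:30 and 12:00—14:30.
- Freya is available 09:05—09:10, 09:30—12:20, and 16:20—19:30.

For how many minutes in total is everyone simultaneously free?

Liang free within 08:30–19:30: 10:30–10:50, 11:10–12:20, 12:40–19:30.
Liang ∩ Maya: 10:30–10:50, 11:10–11:30, 12:00–12:20, 12:40–14:30.
Liang ∩ Maya ∩ Freya: 10:30–10:50, 11:10–11:30, 12:00–12:20.
Total common minutes: 20 + 20 + 20 = 60.

60 minutes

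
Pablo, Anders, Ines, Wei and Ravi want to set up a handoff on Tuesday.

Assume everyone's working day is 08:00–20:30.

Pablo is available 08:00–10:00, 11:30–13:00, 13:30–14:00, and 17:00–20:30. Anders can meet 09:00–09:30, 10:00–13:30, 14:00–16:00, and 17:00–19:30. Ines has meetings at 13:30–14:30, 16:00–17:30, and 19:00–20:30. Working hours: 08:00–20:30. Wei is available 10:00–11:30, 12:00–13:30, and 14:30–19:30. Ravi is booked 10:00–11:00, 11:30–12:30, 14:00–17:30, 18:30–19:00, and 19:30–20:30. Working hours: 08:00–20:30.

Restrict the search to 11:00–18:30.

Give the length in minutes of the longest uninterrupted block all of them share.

60 minutes

Ines free within 08:00–20:30: 08:00–13:30, 14:30–16:00, 17:30–19:00.
Ravi free within 08:00–20:30: 08:00–10:00, 11:00–11:30, 12:30–14:00, 17:30–18:30, 19:00–19:30.
Pablo ∩ Anders: 09:00–09:30, 11:30–13:00, 17:00–19:30.
Pablo ∩ Anders ∩ Ines: 09:00–09:30, 11:30–13:00, 17:30–19:00.
Pablo ∩ Anders ∩ Ines ∩ Wei: 12:00–13:00, 17:30–19:00.
Pablo ∩ Anders ∩ Ines ∩ Wei ∩ Ravi: 12:30–13:00, 17:30–18:30.
Restricted to 11:00–18:30: 12:30–13:00, 17:30–18:30.
Common window lengths: 30, 60 min; longest is 60.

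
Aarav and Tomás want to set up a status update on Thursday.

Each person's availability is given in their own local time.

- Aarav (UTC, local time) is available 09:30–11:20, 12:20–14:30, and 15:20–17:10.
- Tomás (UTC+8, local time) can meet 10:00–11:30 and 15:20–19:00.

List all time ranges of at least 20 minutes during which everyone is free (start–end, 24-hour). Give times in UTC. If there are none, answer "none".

Aarav → UTC: 09:30–11:20, 12:20–14:30, 15:20–17:10.
Tomás → UTC: 02:00–03:30, 07:20–11:00.
Aarav ∩ Tomás: 09:30–11:00.
Windows ≥ 20 min: 09:30–11:00.

09:30–11:00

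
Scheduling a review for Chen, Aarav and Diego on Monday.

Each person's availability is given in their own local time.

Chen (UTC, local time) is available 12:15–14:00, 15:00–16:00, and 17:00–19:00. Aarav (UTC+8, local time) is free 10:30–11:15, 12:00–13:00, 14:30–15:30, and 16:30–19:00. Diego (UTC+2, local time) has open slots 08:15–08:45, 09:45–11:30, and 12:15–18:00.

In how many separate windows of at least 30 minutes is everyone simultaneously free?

0

Chen → UTC: 12:15–14:00, 15:00–16:00, 17:00–19:00.
Aarav → UTC: 02:30–03:15, 04:00–05:00, 06:30–07:30, 08:30–11:00.
Diego → UTC: 06:15–06:45, 07:45–09:30, 10:15–16:00.
Chen ∩ Aarav: (none).
Chen ∩ Aarav ∩ Diego: (none).
Windows ≥ 30 min: (none).
That's 0 windows.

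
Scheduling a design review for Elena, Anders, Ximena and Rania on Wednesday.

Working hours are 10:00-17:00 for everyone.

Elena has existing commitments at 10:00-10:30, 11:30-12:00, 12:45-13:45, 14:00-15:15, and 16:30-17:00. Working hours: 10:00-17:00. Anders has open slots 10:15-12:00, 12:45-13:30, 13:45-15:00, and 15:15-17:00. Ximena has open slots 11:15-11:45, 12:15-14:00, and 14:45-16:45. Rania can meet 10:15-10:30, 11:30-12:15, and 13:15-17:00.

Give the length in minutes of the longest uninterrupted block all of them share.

Elena free within 10:00–17:00: 10:30–11:30, 12:00–12:45, 13:45–14:00, 15:15–16:30.
Elena ∩ Anders: 10:30–11:30, 13:45–14:00, 15:15–16:30.
Elena ∩ Anders ∩ Ximena: 11:15–11:30, 13:45–14:00, 15:15–16:30.
Elena ∩ Anders ∩ Ximena ∩ Rania: 13:45–14:00, 15:15–16:30.
Common window lengths: 15, 75 min; longest is 75.

75 minutes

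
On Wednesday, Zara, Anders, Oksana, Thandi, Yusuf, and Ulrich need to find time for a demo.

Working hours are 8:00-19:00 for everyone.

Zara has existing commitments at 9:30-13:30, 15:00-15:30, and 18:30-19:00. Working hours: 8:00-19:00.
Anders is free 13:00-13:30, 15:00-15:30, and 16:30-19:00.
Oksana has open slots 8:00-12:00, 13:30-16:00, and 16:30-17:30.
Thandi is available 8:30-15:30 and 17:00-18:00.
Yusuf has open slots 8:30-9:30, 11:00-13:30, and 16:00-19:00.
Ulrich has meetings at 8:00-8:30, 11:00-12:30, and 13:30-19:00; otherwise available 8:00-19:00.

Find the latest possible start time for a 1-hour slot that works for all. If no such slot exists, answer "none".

Zara free within 08:00–19:00: 08:00–09:30, 13:30–15:00, 15:30–18:30.
Ulrich free within 08:00–19:00: 08:30–11:00, 12:30–13:30.
Zara ∩ Anders: 16:30–18:30.
Zara ∩ Anders ∩ Oksana: 16:30–17:30.
Zara ∩ Anders ∩ Oksana ∩ Thandi: 17:00–17:30.
Zara ∩ Anders ∩ Oksana ∩ Thandi ∩ Yusuf: 17:00–17:30.
Zara ∩ Anders ∩ Oksana ∩ Thandi ∩ Yusuf ∩ Ulrich: (none).
Windows ≥ 60 min: (none).

none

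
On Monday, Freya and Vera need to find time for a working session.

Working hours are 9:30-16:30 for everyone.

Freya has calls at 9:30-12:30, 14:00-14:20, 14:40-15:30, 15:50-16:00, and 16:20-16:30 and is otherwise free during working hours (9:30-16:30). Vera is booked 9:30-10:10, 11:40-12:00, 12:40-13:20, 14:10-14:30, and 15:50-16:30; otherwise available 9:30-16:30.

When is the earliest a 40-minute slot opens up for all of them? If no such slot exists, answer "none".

Freya free within 09:30–16:30: 12:30–14:00, 14:20–14:40, 15:30–15:50, 16:00–16:20.
Vera free within 09:30–16:30: 10:10–11:40, 12:00–12:40, 13:20–14:10, 14:30–15:50.
Freya ∩ Vera: 12:30–12:40, 13:20–14:00, 14:30–14:40, 15:30–15:50.
Windows ≥ 40 min: 13:20–14:00.
Earliest such window starts at 13:20.

13:20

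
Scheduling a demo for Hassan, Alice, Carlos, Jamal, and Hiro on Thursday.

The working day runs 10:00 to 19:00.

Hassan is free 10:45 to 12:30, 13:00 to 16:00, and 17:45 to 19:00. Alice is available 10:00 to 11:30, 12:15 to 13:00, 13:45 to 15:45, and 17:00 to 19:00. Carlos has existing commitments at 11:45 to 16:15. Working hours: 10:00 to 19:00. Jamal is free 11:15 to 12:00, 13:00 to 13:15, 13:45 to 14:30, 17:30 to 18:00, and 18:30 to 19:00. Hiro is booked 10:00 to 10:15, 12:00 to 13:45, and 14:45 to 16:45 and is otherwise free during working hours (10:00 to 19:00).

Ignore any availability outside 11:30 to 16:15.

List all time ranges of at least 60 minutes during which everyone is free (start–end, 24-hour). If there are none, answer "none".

Carlos free within 10:00–19:00: 10:00–11:45, 16:15–19:00.
Hiro free within 10:00–19:00: 10:15–12:00, 13:45–14:45, 16:45–19:00.
Hassan ∩ Alice: 10:45–11:30, 12:15–12:30, 13:45–15:45, 17:45–19:00.
Hassan ∩ Alice ∩ Carlos: 10:45–11:30, 17:45–19:00.
Hassan ∩ Alice ∩ Carlos ∩ Jamal: 11:15–11:30, 17:45–18:00, 18:30–19:00.
Hassan ∩ Alice ∩ Carlos ∩ Jamal ∩ Hiro: 11:15–11:30, 17:45–18:00, 18:30–19:00.
Restricted to 11:30–16:15: (none).
Windows ≥ 60 min: (none).

none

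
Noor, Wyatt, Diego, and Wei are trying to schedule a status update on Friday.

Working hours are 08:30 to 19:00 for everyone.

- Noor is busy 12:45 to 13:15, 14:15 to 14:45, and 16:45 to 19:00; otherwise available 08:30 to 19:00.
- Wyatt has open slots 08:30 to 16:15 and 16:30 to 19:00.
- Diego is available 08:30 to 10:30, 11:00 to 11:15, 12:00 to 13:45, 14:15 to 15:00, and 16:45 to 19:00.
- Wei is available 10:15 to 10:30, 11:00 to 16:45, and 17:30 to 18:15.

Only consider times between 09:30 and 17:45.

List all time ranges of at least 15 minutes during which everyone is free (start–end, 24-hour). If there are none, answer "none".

10:15–10:30, 11:00–11:15, 12:00–12:45, 13:15–13:45, 14:45–15:00

Noor free within 08:30–19:00: 08:30–12:45, 13:15–14:15, 14:45–16:45.
Noor ∩ Wyatt: 08:30–12:45, 13:15–14:15, 14:45–16:15, 16:30–16:45.
Noor ∩ Wyatt ∩ Diego: 08:30–10:30, 11:00–11:15, 12:00–12:45, 13:15–13:45, 14:45–15:00.
Noor ∩ Wyatt ∩ Diego ∩ Wei: 10:15–10:30, 11:00–11:15, 12:00–12:45, 13:15–13:45, 14:45–15:00.
Restricted to 09:30–17:45: 10:15–10:30, 11:00–11:15, 12:00–12:45, 13:15–13:45, 14:45–15:00.
Windows ≥ 15 min: 10:15–10:30, 11:00–11:15, 12:00–12:45, 13:15–13:45, 14:45–15:00.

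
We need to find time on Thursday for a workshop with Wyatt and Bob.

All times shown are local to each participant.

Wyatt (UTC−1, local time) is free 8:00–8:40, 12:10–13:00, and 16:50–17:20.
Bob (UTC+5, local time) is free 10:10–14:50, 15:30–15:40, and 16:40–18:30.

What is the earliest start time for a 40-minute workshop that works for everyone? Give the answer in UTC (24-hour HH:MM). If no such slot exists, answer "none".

09:00

Wyatt → UTC: 09:00–09:40, 13:10–14:00, 17:50–18:20.
Bob → UTC: 05:10–09:50, 10:30–10:40, 11:40–13:30.
Wyatt ∩ Bob: 09:00–09:40, 13:10–13:30.
Windows ≥ 40 min: 09:00–09:40.
Earliest such window starts at 09:00.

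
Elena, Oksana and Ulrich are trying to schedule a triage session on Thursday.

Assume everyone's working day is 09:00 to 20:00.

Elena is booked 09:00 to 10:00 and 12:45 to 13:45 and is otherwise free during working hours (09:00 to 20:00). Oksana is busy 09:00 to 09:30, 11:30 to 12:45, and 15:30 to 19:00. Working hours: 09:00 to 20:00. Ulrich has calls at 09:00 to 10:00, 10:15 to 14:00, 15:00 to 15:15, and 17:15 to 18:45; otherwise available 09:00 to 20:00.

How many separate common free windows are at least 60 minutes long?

2

Elena free within 09:00–20:00: 10:00–12:45, 13:45–20:00.
Oksana free within 09:00–20:00: 09:30–11:30, 12:45–15:30, 19:00–20:00.
Ulrich free within 09:00–20:00: 10:00–10:15, 14:00–15:00, 15:15–17:15, 18:45–20:00.
Elena ∩ Oksana: 10:00–11:30, 13:45–15:30, 19:00–20:00.
Elena ∩ Oksana ∩ Ulrich: 10:00–10:15, 14:00–15:00, 15:15–15:30, 19:00–20:00.
Windows ≥ 60 min: 14:00–15:00, 19:00–20:00.
That's 2 windows.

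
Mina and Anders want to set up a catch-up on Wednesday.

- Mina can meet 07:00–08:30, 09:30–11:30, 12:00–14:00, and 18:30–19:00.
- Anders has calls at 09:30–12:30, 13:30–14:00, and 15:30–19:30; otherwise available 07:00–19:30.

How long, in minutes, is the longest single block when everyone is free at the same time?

90 minutes

Anders free within 07:00–19:30: 07:00–09:30, 12:30–13:30, 14:00–15:30.
Mina ∩ Anders: 07:00–08:30, 12:30–13:30.
Common window lengths: 90, 60 min; longest is 90.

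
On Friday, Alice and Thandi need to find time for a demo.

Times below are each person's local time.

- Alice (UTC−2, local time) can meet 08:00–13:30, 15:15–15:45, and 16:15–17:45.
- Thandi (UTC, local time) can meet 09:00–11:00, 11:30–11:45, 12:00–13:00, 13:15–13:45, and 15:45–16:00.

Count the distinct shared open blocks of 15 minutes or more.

4

Alice → UTC: 10:00–15:30, 17:15–17:45, 18:15–19:45.
Thandi → UTC: 09:00–11:00, 11:30–11:45, 12:00–13:00, 13:15–13:45, 15:45–16:00.
Alice ∩ Thandi: 10:00–11:00, 11:30–11:45, 12:00–13:00, 13:15–13:45.
Windows ≥ 15 min: 10:00–11:00, 11:30–11:45, 12:00–13:00, 13:15–13:45.
That's 4 windows.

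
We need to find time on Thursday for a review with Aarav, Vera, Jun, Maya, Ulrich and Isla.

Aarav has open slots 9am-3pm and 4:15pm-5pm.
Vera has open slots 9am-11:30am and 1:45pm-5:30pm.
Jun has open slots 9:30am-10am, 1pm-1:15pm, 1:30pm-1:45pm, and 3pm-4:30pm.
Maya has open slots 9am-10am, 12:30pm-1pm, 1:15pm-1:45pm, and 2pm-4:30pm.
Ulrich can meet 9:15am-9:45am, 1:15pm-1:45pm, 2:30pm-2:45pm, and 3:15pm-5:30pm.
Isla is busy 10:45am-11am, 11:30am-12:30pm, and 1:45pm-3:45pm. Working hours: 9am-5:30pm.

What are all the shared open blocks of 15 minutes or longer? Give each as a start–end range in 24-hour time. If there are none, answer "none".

09:30–09:45, 16:15–16:30

Isla free within 09:00–17:30: 09:00–10:45, 11:00–11:30, 12:30–13:45, 15:45–17:30.
Aarav ∩ Vera: 09:00–11:30, 13:45–15:00, 16:15–17:00.
Aarav ∩ Vera ∩ Jun: 09:30–10:00, 16:15–16:30.
Aarav ∩ Vera ∩ Jun ∩ Maya: 09:30–10:00, 16:15–16:30.
Aarav ∩ Vera ∩ Jun ∩ Maya ∩ Ulrich: 09:30–09:45, 16:15–16:30.
Aarav ∩ Vera ∩ Jun ∩ Maya ∩ Ulrich ∩ Isla: 09:30–09:45, 16:15–16:30.
Windows ≥ 15 min: 09:30–09:45, 16:15–16:30.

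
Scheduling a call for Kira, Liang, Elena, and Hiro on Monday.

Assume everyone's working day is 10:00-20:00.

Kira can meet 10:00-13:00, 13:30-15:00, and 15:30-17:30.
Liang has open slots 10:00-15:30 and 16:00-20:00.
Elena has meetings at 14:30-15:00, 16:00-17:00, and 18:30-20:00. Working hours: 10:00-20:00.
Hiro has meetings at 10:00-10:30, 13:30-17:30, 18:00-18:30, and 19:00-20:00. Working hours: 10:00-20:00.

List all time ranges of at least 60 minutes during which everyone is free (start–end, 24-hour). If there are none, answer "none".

10:30–13:00

Elena free within 10:00–20:00: 10:00–14:30, 15:00–16:00, 17:00–18:30.
Hiro free within 10:00–20:00: 10:30–13:30, 17:30–18:00, 18:30–19:00.
Kira ∩ Liang: 10:00–13:00, 13:30–15:00, 16:00–17:30.
Kira ∩ Liang ∩ Elena: 10:00–13:00, 13:30–14:30, 17:00–17:30.
Kira ∩ Liang ∩ Elena ∩ Hiro: 10:30–13:00.
Windows ≥ 60 min: 10:30–13:00.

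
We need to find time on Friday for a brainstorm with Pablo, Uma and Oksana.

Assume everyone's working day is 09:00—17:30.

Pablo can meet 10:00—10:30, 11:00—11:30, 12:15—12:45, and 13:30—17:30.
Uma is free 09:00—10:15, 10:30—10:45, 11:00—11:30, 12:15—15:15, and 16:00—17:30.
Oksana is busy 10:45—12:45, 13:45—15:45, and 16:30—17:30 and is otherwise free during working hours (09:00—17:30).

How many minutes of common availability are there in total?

Oksana free within 09:00–17:30: 09:00–10:45, 12:45–13:45, 15:45–16:30.
Pablo ∩ Uma: 10:00–10:15, 11:00–11:30, 12:15–12:45, 13:30–15:15, 16:00–17:30.
Pablo ∩ Uma ∩ Oksana: 10:00–10:15, 13:30–13:45, 16:00–16:30.
Total common minutes: 15 + 15 + 30 = 60.

60 minutes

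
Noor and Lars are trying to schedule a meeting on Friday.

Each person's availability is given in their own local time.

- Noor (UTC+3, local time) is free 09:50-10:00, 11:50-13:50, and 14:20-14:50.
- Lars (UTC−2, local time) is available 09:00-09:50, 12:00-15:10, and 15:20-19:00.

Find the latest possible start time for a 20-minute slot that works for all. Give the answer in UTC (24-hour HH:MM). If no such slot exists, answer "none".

11:30

Noor → UTC: 06:50–07:00, 08:50–10:50, 11:20–11:50.
Lars → UTC: 11:00–11:50, 14:00–17:10, 17:20–21:00.
Noor ∩ Lars: 11:20–11:50.
Windows ≥ 20 min: 11:20–11:50.
Latest start in the last window 11:20–11:50 is 11:50 − 20 min = 11:30.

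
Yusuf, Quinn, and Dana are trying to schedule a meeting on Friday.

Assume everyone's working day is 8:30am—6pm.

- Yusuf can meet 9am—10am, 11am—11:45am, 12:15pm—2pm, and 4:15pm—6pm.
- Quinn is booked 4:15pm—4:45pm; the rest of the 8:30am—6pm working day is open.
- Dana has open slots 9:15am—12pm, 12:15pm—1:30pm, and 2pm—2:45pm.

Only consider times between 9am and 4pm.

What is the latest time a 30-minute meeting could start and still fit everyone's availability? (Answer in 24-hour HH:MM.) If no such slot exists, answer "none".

13:00

Quinn free within 08:30–18:00: 08:30–16:15, 16:45–18:00.
Yusuf ∩ Quinn: 09:00–10:00, 11:00–11:45, 12:15–14:00, 16:45–18:00.
Yusuf ∩ Quinn ∩ Dana: 09:15–10:00, 11:00–11:45, 12:15–13:30.
Restricted to 09:00–16:00: 09:15–10:00, 11:00–11:45, 12:15–13:30.
Windows ≥ 30 min: 09:15–10:00, 11:00–11:45, 12:15–13:30.
Latest start in the last window 12:15–13:30 is 13:30 − 30 min = 13:00.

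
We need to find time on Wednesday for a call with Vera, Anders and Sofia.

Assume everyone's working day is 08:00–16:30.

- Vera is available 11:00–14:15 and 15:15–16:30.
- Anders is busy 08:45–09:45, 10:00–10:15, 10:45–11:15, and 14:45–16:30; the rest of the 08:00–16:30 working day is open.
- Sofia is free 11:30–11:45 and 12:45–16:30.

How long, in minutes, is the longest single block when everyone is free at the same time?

90 minutes

Anders free within 08:00–16:30: 08:00–08:45, 09:45–10:00, 10:15–10:45, 11:15–14:45.
Vera ∩ Anders: 11:15–14:15.
Vera ∩ Anders ∩ Sofia: 11:30–11:45, 12:45–14:15.
Common window lengths: 15, 90 min; longest is 90.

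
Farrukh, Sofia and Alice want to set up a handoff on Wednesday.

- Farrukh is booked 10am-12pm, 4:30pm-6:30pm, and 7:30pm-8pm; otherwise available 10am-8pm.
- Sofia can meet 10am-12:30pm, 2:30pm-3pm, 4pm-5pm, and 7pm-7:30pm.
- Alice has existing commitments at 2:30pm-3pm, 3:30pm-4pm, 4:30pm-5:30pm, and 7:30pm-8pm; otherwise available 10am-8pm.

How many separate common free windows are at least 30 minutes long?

Farrukh free within 10:00–20:00: 12:00–16:30, 18:30–19:30.
Alice free within 10:00–20:00: 10:00–14:30, 15:00–15:30, 16:00–16:30, 17:30–19:30.
Farrukh ∩ Sofia: 12:00–12:30, 14:30–15:00, 16:00–16:30, 19:00–19:30.
Farrukh ∩ Sofia ∩ Alice: 12:00–12:30, 16:00–16:30, 19:00–19:30.
Windows ≥ 30 min: 12:00–12:30, 16:00–16:30, 19:00–19:30.
That's 3 windows.

3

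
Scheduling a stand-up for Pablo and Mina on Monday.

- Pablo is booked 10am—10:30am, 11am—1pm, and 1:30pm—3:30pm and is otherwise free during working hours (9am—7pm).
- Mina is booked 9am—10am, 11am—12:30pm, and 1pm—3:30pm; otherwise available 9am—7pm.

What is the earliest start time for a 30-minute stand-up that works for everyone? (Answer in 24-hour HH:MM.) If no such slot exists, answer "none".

10:30

Pablo free within 09:00–19:00: 09:00–10:00, 10:30–11:00, 13:00–13:30, 15:30–19:00.
Mina free within 09:00–19:00: 10:00–11:00, 12:30–13:00, 15:30–19:00.
Pablo ∩ Mina: 10:30–11:00, 15:30–19:00.
Windows ≥ 30 min: 10:30–11:00, 15:30–19:00.
Earliest such window starts at 10:30.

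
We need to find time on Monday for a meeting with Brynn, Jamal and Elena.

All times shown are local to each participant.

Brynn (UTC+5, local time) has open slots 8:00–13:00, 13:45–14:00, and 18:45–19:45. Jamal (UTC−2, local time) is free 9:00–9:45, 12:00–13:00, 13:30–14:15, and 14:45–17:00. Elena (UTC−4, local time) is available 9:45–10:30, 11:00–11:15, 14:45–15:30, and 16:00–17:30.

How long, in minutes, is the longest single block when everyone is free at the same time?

Brynn → UTC: 03:00–08:00, 08:45–09:00, 13:45–14:45.
Jamal → UTC: 11:00–11:45, 14:00–15:00, 15:30–16:15, 16:45–19:00.
Elena → UTC: 13:45–14:30, 15:00–15:15, 18:45–19:30, 20:00–21:30.
Brynn ∩ Jamal: 14:00–14:45.
Brynn ∩ Jamal ∩ Elena: 14:00–14:30.
Single common window of 30 minutes.

30 minutes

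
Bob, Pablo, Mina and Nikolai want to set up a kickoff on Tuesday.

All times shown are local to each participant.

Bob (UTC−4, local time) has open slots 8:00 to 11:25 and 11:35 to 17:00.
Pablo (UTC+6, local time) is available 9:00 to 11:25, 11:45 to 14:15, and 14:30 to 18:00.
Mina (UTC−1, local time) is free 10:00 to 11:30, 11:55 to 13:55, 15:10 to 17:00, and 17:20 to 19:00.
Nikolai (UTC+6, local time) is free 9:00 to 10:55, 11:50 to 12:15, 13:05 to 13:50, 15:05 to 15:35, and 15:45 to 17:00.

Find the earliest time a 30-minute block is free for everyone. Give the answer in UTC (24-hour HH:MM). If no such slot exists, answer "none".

Bob → UTC: 12:00–15:25, 15:35–21:00.
Pablo → UTC: 03:00–05:25, 05:45–08:15, 08:30–12:00.
Mina → UTC: 11:00–12:30, 12:55–14:55, 16:10–18:00, 18:20–20:00.
Nikolai → UTC: 03:00–04:55, 05:50–06:15, 07:05–07:50, 09:05–09:35, 09:45–11:00.
Bob ∩ Pablo: (none).
Bob ∩ Pablo ∩ Mina: (none).
Bob ∩ Pablo ∩ Mina ∩ Nikolai: (none).
Windows ≥ 30 min: (none).

none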